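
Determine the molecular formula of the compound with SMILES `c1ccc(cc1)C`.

Heavy atoms from the SMILES: 7 C.
Implicit hydrogens by atom environment:
  5 × C (aromatic): 1 H each → 5
  1 × C: 3 H
  1 × C (aromatic): no H
  Total hydrogens = 8.
Molecular formula: C7H8

C7H8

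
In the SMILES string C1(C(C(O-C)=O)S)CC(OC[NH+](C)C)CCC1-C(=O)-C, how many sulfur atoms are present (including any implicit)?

The symbol for sulfur appears 1 time in the SMILES.

1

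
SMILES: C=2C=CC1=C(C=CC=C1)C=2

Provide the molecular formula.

C10H8

Heavy atoms from the SMILES: 10 C.
Implicit hydrogens by atom environment:
  8 × C (aromatic): 1 H each → 8
  2 × C (aromatic): no H
  Total hydrogens = 8.
Molecular formula: C10H8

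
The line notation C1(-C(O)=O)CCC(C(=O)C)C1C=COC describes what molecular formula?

C11H16O4

Heavy atoms from the SMILES: 11 C, 4 O.
Implicit hydrogens by atom environment:
  5 × C: 1 H each → 5
  3 × O: no H
  2 × C: 3 H each → 6
  2 × C: 2 H each → 4
  2 × C: no H
  1 × O: 1 H
  Total hydrogens = 16.
Molecular formula: C11H16O4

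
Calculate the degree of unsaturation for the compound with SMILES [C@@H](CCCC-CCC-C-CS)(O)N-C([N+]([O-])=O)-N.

1

Molecular formula from the SMILES: C11H25N3O3S.
DoU = (2C + 2 + N − H − X)/2 = (2·11 + 2 + 3 − 25 − 0)/2 = 2/2 = 1.
(Structurally: 0 ring(s) + 1 π bond(s) = 1.)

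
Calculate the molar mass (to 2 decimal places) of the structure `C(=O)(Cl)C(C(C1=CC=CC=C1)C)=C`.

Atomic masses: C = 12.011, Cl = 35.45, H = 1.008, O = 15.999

194.66

Molecular formula: C11H11ClO.
M = 11×12.011 + 1×35.45 + 11×1.008 + 1×15.999 = 194.66 g/mol.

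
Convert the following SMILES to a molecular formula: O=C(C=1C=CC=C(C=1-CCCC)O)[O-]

Heavy atoms from the SMILES: 11 C, 3 O.
Implicit hydrogens by atom environment:
  3 × C: 2 H each → 6
  3 × C (aromatic): 1 H each → 3
  3 × C (aromatic): no H
  1 × C: 3 H
  1 × C: no H
  1 × O: 1 H
  1 × O: no H
  1 × O (charge -1): no H
  Total hydrogens = 13.
Net charge -1.
Molecular formula: C11H13O3-

C11H13O3-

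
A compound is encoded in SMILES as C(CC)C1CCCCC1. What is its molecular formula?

C9H18

Heavy atoms from the SMILES: 9 C.
Implicit hydrogens by atom environment:
  7 × C: 2 H each → 14
  1 × C: 3 H
  1 × C: 1 H
  Total hydrogens = 18.
Molecular formula: C9H18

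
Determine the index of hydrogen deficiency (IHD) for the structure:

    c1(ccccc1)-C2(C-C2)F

Molecular formula from the SMILES: C9H9F.
DoU = (2C + 2 + N − H − X)/2 = (2·9 + 2 + 0 − 9 − 1)/2 = 10/2 = 5.
(Structurally: 2 ring(s) + 3 π bond(s) = 5.)

5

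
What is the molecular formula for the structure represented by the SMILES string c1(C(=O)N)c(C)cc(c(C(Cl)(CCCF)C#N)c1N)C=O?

C14H15ClFN3O2

Heavy atoms from the SMILES: 14 C, 1 Cl, 1 F, 3 N, 2 O.
Implicit hydrogens by atom environment:
  5 × C (aromatic): no H
  3 × C: 2 H each → 6
  3 × C: no H
  2 × N: 2 H each → 4
  2 × O: no H
  1 × C: 3 H
  1 × C (aromatic): 1 H
  1 × C: 1 H
  1 × Cl: no H
  1 × F: no H
  1 × N: no H
  Total hydrogens = 15.
Molecular formula: C14H15ClFN3O2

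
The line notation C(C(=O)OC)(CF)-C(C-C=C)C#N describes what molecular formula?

Heavy atoms from the SMILES: 9 C, 1 F, 1 N, 2 O.
Implicit hydrogens by atom environment:
  3 × C: 2 H each → 6
  3 × C: 1 H each → 3
  2 × C: no H
  2 × O: no H
  1 × C: 3 H
  1 × F: no H
  1 × N: no H
  Total hydrogens = 12.
Molecular formula: C9H12FNO2

C9H12FNO2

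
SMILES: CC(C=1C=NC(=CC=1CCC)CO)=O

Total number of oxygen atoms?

2

The symbol for oxygen appears 2 times in the SMILES.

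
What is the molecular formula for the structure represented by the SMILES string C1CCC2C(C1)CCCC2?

C10H18

Heavy atoms from the SMILES: 10 C.
Implicit hydrogens by atom environment:
  8 × C: 2 H each → 16
  2 × C: 1 H each → 2
  Total hydrogens = 18.
Molecular formula: C10H18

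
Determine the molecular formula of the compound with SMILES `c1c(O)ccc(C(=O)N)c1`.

Heavy atoms from the SMILES: 7 C, 1 N, 2 O.
Implicit hydrogens by atom environment:
  4 × C (aromatic): 1 H each → 4
  2 × C (aromatic): no H
  1 × C: no H
  1 × N: 2 H
  1 × O: 1 H
  1 × O: no H
  Total hydrogens = 7.
Molecular formula: C7H7NO2

C7H7NO2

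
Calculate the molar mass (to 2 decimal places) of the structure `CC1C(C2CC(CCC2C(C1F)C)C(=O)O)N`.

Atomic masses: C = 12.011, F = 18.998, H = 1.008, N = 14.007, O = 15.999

Molecular formula: C13H22FNO2.
M = 13×12.011 + 1×18.998 + 22×1.008 + 1×14.007 + 2×15.999 = 243.32 g/mol.

243.32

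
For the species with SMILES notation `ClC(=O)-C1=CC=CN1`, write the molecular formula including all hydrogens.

C5H4ClNO

Heavy atoms from the SMILES: 5 C, 1 Cl, 1 N, 1 O.
Implicit hydrogens by atom environment:
  3 × C (aromatic): 1 H each → 3
  1 × C (aromatic): no H
  1 × C: no H
  1 × Cl: no H
  1 × N (aromatic): 1 H
  1 × O: no H
  Total hydrogens = 4.
Molecular formula: C5H4ClNO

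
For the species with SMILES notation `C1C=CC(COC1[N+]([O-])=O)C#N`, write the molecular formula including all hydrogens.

Heavy atoms from the SMILES: 7 C, 2 N, 3 O.
Implicit hydrogens by atom environment:
  4 × C: 1 H each → 4
  2 × C: 2 H each → 4
  2 × O: no H
  1 × C: no H
  1 × N: no H
  1 × N (charge +1): no H
  1 × O (charge -1): no H
  Total hydrogens = 8.
Molecular formula: C7H8N2O3

C7H8N2O3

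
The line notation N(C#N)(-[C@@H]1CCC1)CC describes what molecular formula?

C7H12N2

Heavy atoms from the SMILES: 7 C, 2 N.
Implicit hydrogens by atom environment:
  4 × C: 2 H each → 8
  2 × N: no H
  1 × C: 3 H
  1 × C: 1 H
  1 × C: no H
  Total hydrogens = 12.
Molecular formula: C7H12N2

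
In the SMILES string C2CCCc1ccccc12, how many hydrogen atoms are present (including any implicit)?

12

Hydrogens are implicit in SMILES; fill each atom to its normal valence:
  4 × C: 2 H each → 8
  4 × C (aromatic): 1 H each → 4
  2 × C (aromatic): no H
  Total hydrogens = 12.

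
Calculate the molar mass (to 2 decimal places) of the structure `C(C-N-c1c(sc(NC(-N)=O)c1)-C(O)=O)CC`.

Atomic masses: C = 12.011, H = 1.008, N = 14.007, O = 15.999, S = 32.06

257.31

Molecular formula: C10H15N3O3S.
M = 10×12.011 + 15×1.008 + 3×14.007 + 3×15.999 + 1×32.06 = 257.31 g/mol.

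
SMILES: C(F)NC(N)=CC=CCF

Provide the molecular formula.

C6H10F2N2

Heavy atoms from the SMILES: 6 C, 2 F, 2 N.
Implicit hydrogens by atom environment:
  3 × C: 1 H each → 3
  2 × C: 2 H each → 4
  2 × F: no H
  1 × C: no H
  1 × N: 2 H
  1 × N: 1 H
  Total hydrogens = 10.
Molecular formula: C6H10F2N2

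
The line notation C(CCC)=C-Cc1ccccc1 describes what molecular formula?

Heavy atoms from the SMILES: 12 C.
Implicit hydrogens by atom environment:
  5 × C (aromatic): 1 H each → 5
  3 × C: 2 H each → 6
  2 × C: 1 H each → 2
  1 × C: 3 H
  1 × C (aromatic): no H
  Total hydrogens = 16.
Molecular formula: C12H16

C12H16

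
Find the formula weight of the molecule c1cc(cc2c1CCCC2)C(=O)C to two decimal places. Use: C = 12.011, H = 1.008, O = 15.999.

174.24

Molecular formula: C12H14O.
M = 12×12.011 + 14×1.008 + 1×15.999 = 174.24 g/mol.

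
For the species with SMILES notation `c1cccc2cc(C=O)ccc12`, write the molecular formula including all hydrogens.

Heavy atoms from the SMILES: 11 C, 1 O.
Implicit hydrogens by atom environment:
  7 × C (aromatic): 1 H each → 7
  3 × C (aromatic): no H
  1 × C: 1 H
  1 × O: no H
  Total hydrogens = 8.
Molecular formula: C11H8O

C11H8O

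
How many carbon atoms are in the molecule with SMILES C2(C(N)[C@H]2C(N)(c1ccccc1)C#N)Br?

11

The symbol for carbon appears 11 times in the SMILES. Lowercase c denotes aromatic carbon and counts toward C.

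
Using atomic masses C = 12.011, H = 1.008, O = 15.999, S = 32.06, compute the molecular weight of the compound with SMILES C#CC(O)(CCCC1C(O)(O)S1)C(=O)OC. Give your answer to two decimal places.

246.28

Molecular formula: C10H14O5S.
M = 10×12.011 + 14×1.008 + 5×15.999 + 1×32.06 = 246.28 g/mol.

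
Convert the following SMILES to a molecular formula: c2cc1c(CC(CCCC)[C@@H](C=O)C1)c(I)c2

C15H19IO

Heavy atoms from the SMILES: 15 C, 1 I, 1 O.
Implicit hydrogens by atom environment:
  5 × C: 2 H each → 10
  3 × C (aromatic): 1 H each → 3
  3 × C: 1 H each → 3
  3 × C (aromatic): no H
  1 × C: 3 H
  1 × I: no H
  1 × O: no H
  Total hydrogens = 19.
Molecular formula: C15H19IO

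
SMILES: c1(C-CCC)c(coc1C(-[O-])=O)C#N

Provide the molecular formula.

Heavy atoms from the SMILES: 10 C, 1 N, 3 O.
Implicit hydrogens by atom environment:
  3 × C: 2 H each → 6
  3 × C (aromatic): no H
  2 × C: no H
  1 × C: 3 H
  1 × C (aromatic): 1 H
  1 × N: no H
  1 × O (aromatic): no H
  1 × O: no H
  1 × O (charge -1): no H
  Total hydrogens = 10.
Net charge -1.
Molecular formula: C10H10NO3-

C10H10NO3-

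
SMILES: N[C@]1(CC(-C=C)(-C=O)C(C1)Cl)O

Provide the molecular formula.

C8H12ClNO2

Heavy atoms from the SMILES: 8 C, 1 Cl, 1 N, 2 O.
Implicit hydrogens by atom environment:
  3 × C: 2 H each → 6
  3 × C: 1 H each → 3
  2 × C: no H
  1 × Cl: no H
  1 × N: 2 H
  1 × O: 1 H
  1 × O: no H
  Total hydrogens = 12.
Molecular formula: C8H12ClNO2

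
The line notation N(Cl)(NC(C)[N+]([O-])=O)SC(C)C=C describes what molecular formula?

C6H12ClN3O2S

Heavy atoms from the SMILES: 6 C, 1 Cl, 3 N, 2 O, 1 S.
Implicit hydrogens by atom environment:
  3 × C: 1 H each → 3
  2 × C: 3 H each → 6
  1 × C: 2 H
  1 × Cl: no H
  1 × N: 1 H
  1 × N: no H
  1 × N (charge +1): no H
  1 × O: no H
  1 × O (charge -1): no H
  1 × S: no H
  Total hydrogens = 12.
Molecular formula: C6H12ClN3O2S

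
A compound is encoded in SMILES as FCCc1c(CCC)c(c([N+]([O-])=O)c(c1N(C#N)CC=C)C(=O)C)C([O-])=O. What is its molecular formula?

Heavy atoms from the SMILES: 18 C, 1 F, 3 N, 5 O.
Implicit hydrogens by atom environment:
  6 × C: 2 H each → 12
  6 × C (aromatic): no H
  3 × C: no H
  3 × O: no H
  2 × C: 3 H each → 6
  2 × N: no H
  2 × O (charge -1): no H
  1 × C: 1 H
  1 × F: no H
  1 × N (charge +1): no H
  Total hydrogens = 19.
Net charge -1.
Molecular formula: C18H19FN3O5-

C18H19FN3O5-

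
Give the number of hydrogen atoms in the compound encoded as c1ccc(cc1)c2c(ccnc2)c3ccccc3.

13

Hydrogens are implicit in SMILES; fill each atom to its normal valence:
  13 × C (aromatic): 1 H each → 13
  4 × C (aromatic): no H
  1 × N (aromatic): no H
  Total hydrogens = 13.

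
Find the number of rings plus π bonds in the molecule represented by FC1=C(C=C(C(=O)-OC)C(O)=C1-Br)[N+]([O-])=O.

6

Molecular formula from the SMILES: C8H5BrFNO5.
DoU = (2C + 2 + N − H − X)/2 = (2·8 + 2 + 1 − 5 − 2)/2 = 12/2 = 6.
(Structurally: 1 ring(s) + 5 π bond(s) = 6.)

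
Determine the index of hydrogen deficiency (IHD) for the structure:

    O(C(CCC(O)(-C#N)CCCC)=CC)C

Molecular formula from the SMILES: C12H21NO2.
DoU = (2C + 2 + N − H − X)/2 = (2·12 + 2 + 1 − 21 − 0)/2 = 6/2 = 3.
(Structurally: 0 ring(s) + 3 π bond(s) = 3.)

3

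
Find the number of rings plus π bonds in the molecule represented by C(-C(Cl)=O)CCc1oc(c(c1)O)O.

4

Molecular formula from the SMILES: C8H9ClO4.
DoU = (2C + 2 + N − H − X)/2 = (2·8 + 2 + 0 − 9 − 1)/2 = 8/2 = 4.
(Structurally: 1 ring(s) + 3 π bond(s) = 4.)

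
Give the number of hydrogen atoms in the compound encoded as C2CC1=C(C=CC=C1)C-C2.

12

Hydrogens are implicit in SMILES; fill each atom to its normal valence:
  4 × C: 2 H each → 8
  4 × C (aromatic): 1 H each → 4
  2 × C (aromatic): no H
  Total hydrogens = 12.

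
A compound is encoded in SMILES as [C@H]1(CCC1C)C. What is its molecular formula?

C6H12

Heavy atoms from the SMILES: 6 C.
Implicit hydrogens by atom environment:
  2 × C: 3 H each → 6
  2 × C: 2 H each → 4
  2 × C: 1 H each → 2
  Total hydrogens = 12.
Molecular formula: C6H12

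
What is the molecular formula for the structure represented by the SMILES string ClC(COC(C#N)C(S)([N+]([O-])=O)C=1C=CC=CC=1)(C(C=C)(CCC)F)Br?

C17H19BrClFN2O3S

Heavy atoms from the SMILES: 1 Br, 17 C, 1 Cl, 1 F, 2 N, 3 O, 1 S.
Implicit hydrogens by atom environment:
  5 × C (aromatic): 1 H each → 5
  4 × C: 2 H each → 8
  4 × C: no H
  2 × C: 1 H each → 2
  2 × O: no H
  1 × Br: no H
  1 × C: 3 H
  1 × C (aromatic): no H
  1 × Cl: no H
  1 × F: no H
  1 × N (charge +1): no H
  1 × N: no H
  1 × O (charge -1): no H
  1 × S: 1 H
  Total hydrogens = 19.
Molecular formula: C17H19BrClFN2O3S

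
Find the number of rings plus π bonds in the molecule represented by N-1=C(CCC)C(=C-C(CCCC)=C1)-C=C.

5

Molecular formula from the SMILES: C14H21N.
DoU = (2C + 2 + N − H − X)/2 = (2·14 + 2 + 1 − 21 − 0)/2 = 10/2 = 5.
(Structurally: 1 ring(s) + 4 π bond(s) = 5.)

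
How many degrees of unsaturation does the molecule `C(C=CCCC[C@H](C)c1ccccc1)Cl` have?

Molecular formula from the SMILES: C14H19Cl.
DoU = (2C + 2 + N − H − X)/2 = (2·14 + 2 + 0 − 19 − 1)/2 = 10/2 = 5.
(Structurally: 1 ring(s) + 4 π bond(s) = 5.)

5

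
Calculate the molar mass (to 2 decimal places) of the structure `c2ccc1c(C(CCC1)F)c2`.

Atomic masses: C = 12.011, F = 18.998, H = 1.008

Molecular formula: C10H11F.
M = 10×12.011 + 1×18.998 + 11×1.008 = 150.20 g/mol.

150.20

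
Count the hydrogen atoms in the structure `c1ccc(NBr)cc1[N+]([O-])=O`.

5

Hydrogens are implicit in SMILES; fill each atom to its normal valence:
  4 × C (aromatic): 1 H each → 4
  2 × C (aromatic): no H
  1 × Br: no H
  1 × N: 1 H
  1 × N (charge +1): no H
  1 × O: no H
  1 × O (charge -1): no H
  Total hydrogens = 5.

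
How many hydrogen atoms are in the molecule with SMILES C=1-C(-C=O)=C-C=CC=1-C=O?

Hydrogens are implicit in SMILES; fill each atom to its normal valence:
  4 × C (aromatic): 1 H each → 4
  2 × C: 1 H each → 2
  2 × C (aromatic): no H
  2 × O: no H
  Total hydrogens = 6.

6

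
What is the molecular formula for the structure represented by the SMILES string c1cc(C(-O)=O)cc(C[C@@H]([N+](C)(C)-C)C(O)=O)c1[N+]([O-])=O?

Heavy atoms from the SMILES: 13 C, 2 N, 6 O.
Implicit hydrogens by atom environment:
  3 × C: 3 H each → 9
  3 × C (aromatic): 1 H each → 3
  3 × C (aromatic): no H
  3 × O: no H
  2 × C: no H
  2 × N (charge +1): no H
  2 × O: 1 H each → 2
  1 × C: 2 H
  1 × C: 1 H
  1 × O (charge -1): no H
  Total hydrogens = 17.
Net charge +1.
Molecular formula: C13H17N2O6+

C13H17N2O6+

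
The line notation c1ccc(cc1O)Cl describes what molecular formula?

Heavy atoms from the SMILES: 6 C, 1 Cl, 1 O.
Implicit hydrogens by atom environment:
  4 × C (aromatic): 1 H each → 4
  2 × C (aromatic): no H
  1 × Cl: no H
  1 × O: 1 H
  Total hydrogens = 5.
Molecular formula: C6H5ClO

C6H5ClO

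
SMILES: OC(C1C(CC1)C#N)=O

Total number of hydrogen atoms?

7

Hydrogens are implicit in SMILES; fill each atom to its normal valence:
  2 × C: 2 H each → 4
  2 × C: 1 H each → 2
  2 × C: no H
  1 × N: no H
  1 × O: 1 H
  1 × O: no H
  Total hydrogens = 7.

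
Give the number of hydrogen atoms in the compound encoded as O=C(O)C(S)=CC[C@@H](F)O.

Hydrogens are implicit in SMILES; fill each atom to its normal valence:
  2 × C: 1 H each → 2
  2 × C: no H
  2 × O: 1 H each → 2
  1 × C: 2 H
  1 × F: no H
  1 × O: no H
  1 × S: 1 H
  Total hydrogens = 7.

7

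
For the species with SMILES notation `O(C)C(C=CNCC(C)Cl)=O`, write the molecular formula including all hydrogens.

Heavy atoms from the SMILES: 7 C, 1 Cl, 1 N, 2 O.
Implicit hydrogens by atom environment:
  3 × C: 1 H each → 3
  2 × C: 3 H each → 6
  2 × O: no H
  1 × C: 2 H
  1 × C: no H
  1 × Cl: no H
  1 × N: 1 H
  Total hydrogens = 12.
Molecular formula: C7H12ClNO2

C7H12ClNO2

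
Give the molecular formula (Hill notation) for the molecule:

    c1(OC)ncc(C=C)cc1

Heavy atoms from the SMILES: 8 C, 1 N, 1 O.
Implicit hydrogens by atom environment:
  3 × C (aromatic): 1 H each → 3
  2 × C (aromatic): no H
  1 × C: 3 H
  1 × C: 2 H
  1 × C: 1 H
  1 × N (aromatic): no H
  1 × O: no H
  Total hydrogens = 9.
Molecular formula: C8H9NO

C8H9NO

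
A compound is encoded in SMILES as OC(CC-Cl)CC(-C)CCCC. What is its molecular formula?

Heavy atoms from the SMILES: 10 C, 1 Cl, 1 O.
Implicit hydrogens by atom environment:
  6 × C: 2 H each → 12
  2 × C: 3 H each → 6
  2 × C: 1 H each → 2
  1 × Cl: no H
  1 × O: 1 H
  Total hydrogens = 21.
Molecular formula: C10H21ClO

C10H21ClO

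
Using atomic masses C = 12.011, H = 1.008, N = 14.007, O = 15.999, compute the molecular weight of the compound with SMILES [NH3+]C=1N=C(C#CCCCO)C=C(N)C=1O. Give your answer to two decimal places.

Molecular formula: C10H14N3O2+.
M = 10×12.011 + 14×1.008 + 3×14.007 + 2×15.999 = 208.24 g/mol.

208.24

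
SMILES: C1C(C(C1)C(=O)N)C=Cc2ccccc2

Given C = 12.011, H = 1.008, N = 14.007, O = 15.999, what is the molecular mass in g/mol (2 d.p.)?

Molecular formula: C13H15NO.
M = 13×12.011 + 15×1.008 + 1×14.007 + 1×15.999 = 201.27 g/mol.

201.27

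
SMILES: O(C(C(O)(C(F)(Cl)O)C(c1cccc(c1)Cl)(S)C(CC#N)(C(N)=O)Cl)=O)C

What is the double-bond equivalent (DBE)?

8

Molecular formula from the SMILES: C15H14Cl3FN2O5S.
DoU = (2C + 2 + N − H − X)/2 = (2·15 + 2 + 2 − 14 − 4)/2 = 16/2 = 8.
(Structurally: 1 ring(s) + 7 π bond(s) = 8.)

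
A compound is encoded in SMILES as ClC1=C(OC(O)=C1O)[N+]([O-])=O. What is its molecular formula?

C4H2ClNO5

Heavy atoms from the SMILES: 4 C, 1 Cl, 1 N, 5 O.
Implicit hydrogens by atom environment:
  4 × C (aromatic): no H
  2 × O: 1 H each → 2
  1 × Cl: no H
  1 × N (charge +1): no H
  1 × O (aromatic): no H
  1 × O: no H
  1 × O (charge -1): no H
  Total hydrogens = 2.
Molecular formula: C4H2ClNO5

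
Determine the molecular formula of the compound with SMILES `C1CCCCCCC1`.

Heavy atoms from the SMILES: 8 C.
Implicit hydrogens by atom environment:
  8 × C: 2 H each → 16
  Total hydrogens = 16.
Molecular formula: C8H16

C8H16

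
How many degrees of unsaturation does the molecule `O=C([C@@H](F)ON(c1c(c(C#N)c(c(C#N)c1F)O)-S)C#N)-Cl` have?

Molecular formula from the SMILES: C11H3ClF2N4O3S.
DoU = (2C + 2 + N − H − X)/2 = (2·11 + 2 + 4 − 3 − 3)/2 = 22/2 = 11.
(Structurally: 1 ring(s) + 10 π bond(s) = 11.)

11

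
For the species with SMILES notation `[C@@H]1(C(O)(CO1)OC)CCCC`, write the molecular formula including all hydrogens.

Heavy atoms from the SMILES: 8 C, 3 O.
Implicit hydrogens by atom environment:
  4 × C: 2 H each → 8
  2 × C: 3 H each → 6
  2 × O: no H
  1 × C: 1 H
  1 × C: no H
  1 × O: 1 H
  Total hydrogens = 16.
Molecular formula: C8H16O3

C8H16O3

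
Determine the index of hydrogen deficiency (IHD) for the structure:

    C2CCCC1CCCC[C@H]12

2

Molecular formula from the SMILES: C10H18.
DoU = (2C + 2 + N − H − X)/2 = (2·10 + 2 + 0 − 18 − 0)/2 = 4/2 = 2.
(Structurally: 2 ring(s) + 0 π bond(s) = 2.)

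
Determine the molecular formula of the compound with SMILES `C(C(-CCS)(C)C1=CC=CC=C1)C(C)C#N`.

Heavy atoms from the SMILES: 14 C, 1 N, 1 S.
Implicit hydrogens by atom environment:
  5 × C (aromatic): 1 H each → 5
  3 × C: 2 H each → 6
  2 × C: 3 H each → 6
  2 × C: no H
  1 × C: 1 H
  1 × C (aromatic): no H
  1 × N: no H
  1 × S: 1 H
  Total hydrogens = 19.
Molecular formula: C14H19NS

C14H19NS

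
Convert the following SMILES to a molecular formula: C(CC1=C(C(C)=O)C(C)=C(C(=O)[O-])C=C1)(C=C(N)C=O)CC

Heavy atoms from the SMILES: 17 C, 1 N, 4 O.
Implicit hydrogens by atom environment:
  4 × C (aromatic): no H
  3 × C: 3 H each → 9
  3 × C: 1 H each → 3
  3 × C: no H
  3 × O: no H
  2 × C: 2 H each → 4
  2 × C (aromatic): 1 H each → 2
  1 × N: 2 H
  1 × O (charge -1): no H
  Total hydrogens = 20.
Net charge -1.
Molecular formula: C17H20NO4-

C17H20NO4-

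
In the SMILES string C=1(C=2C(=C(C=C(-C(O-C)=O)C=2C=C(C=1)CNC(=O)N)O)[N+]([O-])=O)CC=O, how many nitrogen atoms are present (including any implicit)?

The symbol for nitrogen appears 3 times in the SMILES.

3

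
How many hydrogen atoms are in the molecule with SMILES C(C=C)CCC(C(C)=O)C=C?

16

Hydrogens are implicit in SMILES; fill each atom to its normal valence:
  5 × C: 2 H each → 10
  3 × C: 1 H each → 3
  1 × C: 3 H
  1 × C: no H
  1 × O: no H
  Total hydrogens = 16.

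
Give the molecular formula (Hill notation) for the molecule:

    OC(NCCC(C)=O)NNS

C5H13N3O2S

Heavy atoms from the SMILES: 5 C, 3 N, 2 O, 1 S.
Implicit hydrogens by atom environment:
  3 × N: 1 H each → 3
  2 × C: 2 H each → 4
  1 × C: 3 H
  1 × C: 1 H
  1 × C: no H
  1 × O: 1 H
  1 × O: no H
  1 × S: 1 H
  Total hydrogens = 13.
Molecular formula: C5H13N3O2S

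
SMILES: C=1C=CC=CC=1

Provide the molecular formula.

Heavy atoms from the SMILES: 6 C.
Implicit hydrogens by atom environment:
  6 × C (aromatic): 1 H each → 6
  Total hydrogens = 6.
Molecular formula: C6H6

C6H6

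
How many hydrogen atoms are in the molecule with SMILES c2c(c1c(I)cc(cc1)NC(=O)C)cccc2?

12

Hydrogens are implicit in SMILES; fill each atom to its normal valence:
  8 × C (aromatic): 1 H each → 8
  4 × C (aromatic): no H
  1 × C: 3 H
  1 × C: no H
  1 × I: no H
  1 × N: 1 H
  1 × O: no H
  Total hydrogens = 12.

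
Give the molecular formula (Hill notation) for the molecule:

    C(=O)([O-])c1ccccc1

Heavy atoms from the SMILES: 7 C, 2 O.
Implicit hydrogens by atom environment:
  5 × C (aromatic): 1 H each → 5
  1 × C (aromatic): no H
  1 × C: no H
  1 × O: no H
  1 × O (charge -1): no H
  Total hydrogens = 5.
Net charge -1.
Molecular formula: C7H5O2-

C7H5O2-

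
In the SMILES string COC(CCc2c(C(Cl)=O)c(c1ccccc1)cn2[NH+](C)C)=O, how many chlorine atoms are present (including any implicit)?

The symbol for chlorine appears 1 time in the SMILES.

1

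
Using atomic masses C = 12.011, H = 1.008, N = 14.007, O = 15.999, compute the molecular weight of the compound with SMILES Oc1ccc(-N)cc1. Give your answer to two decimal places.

109.13

Molecular formula: C6H7NO.
M = 6×12.011 + 7×1.008 + 1×14.007 + 1×15.999 = 109.13 g/mol.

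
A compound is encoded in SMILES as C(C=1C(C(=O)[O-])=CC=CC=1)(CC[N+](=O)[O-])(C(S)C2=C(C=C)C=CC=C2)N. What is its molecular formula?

Heavy atoms from the SMILES: 19 C, 2 N, 4 O, 1 S.
Implicit hydrogens by atom environment:
  8 × C (aromatic): 1 H each → 8
  4 × C (aromatic): no H
  3 × C: 2 H each → 6
  2 × C: 1 H each → 2
  2 × C: no H
  2 × O: no H
  2 × O (charge -1): no H
  1 × N: 2 H
  1 × N (charge +1): no H
  1 × S: 1 H
  Total hydrogens = 19.
Net charge -1.
Molecular formula: C19H19N2O4S-

C19H19N2O4S-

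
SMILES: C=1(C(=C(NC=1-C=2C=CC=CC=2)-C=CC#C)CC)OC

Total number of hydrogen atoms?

Hydrogens are implicit in SMILES; fill each atom to its normal valence:
  5 × C (aromatic): 1 H each → 5
  5 × C (aromatic): no H
  3 × C: 1 H each → 3
  2 × C: 3 H each → 6
  1 × C: 2 H
  1 × C: no H
  1 × N (aromatic): 1 H
  1 × O: no H
  Total hydrogens = 17.

17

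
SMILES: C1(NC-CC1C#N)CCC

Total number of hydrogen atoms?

Hydrogens are implicit in SMILES; fill each atom to its normal valence:
  4 × C: 2 H each → 8
  2 × C: 1 H each → 2
  1 × C: 3 H
  1 × C: no H
  1 × N: 1 H
  1 × N: no H
  Total hydrogens = 14.

14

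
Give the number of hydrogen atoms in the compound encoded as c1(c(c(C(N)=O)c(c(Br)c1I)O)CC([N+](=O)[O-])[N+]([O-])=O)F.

Hydrogens are implicit in SMILES; fill each atom to its normal valence:
  6 × C (aromatic): no H
  3 × O: no H
  2 × N (charge +1): no H
  2 × O (charge -1): no H
  1 × Br: no H
  1 × C: 2 H
  1 × C: 1 H
  1 × C: no H
  1 × F: no H
  1 × I: no H
  1 × N: 2 H
  1 × O: 1 H
  Total hydrogens = 6.

6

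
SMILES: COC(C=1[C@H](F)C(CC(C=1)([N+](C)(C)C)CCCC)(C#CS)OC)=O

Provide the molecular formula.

C18H29FNO3S+

Heavy atoms from the SMILES: 18 C, 1 F, 1 N, 3 O, 1 S.
Implicit hydrogens by atom environment:
  6 × C: 3 H each → 18
  6 × C: no H
  4 × C: 2 H each → 8
  3 × O: no H
  2 × C: 1 H each → 2
  1 × F: no H
  1 × N (charge +1): no H
  1 × S: 1 H
  Total hydrogens = 29.
Net charge +1.
Molecular formula: C18H29FNO3S+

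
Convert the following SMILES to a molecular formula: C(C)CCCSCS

Heavy atoms from the SMILES: 6 C, 2 S.
Implicit hydrogens by atom environment:
  5 × C: 2 H each → 10
  1 × C: 3 H
  1 × S: 1 H
  1 × S: no H
  Total hydrogens = 14.
Molecular formula: C6H14S2

C6H14S2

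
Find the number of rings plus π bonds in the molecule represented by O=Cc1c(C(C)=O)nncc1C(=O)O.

7

Molecular formula from the SMILES: C8H6N2O4.
DoU = (2C + 2 + N − H − X)/2 = (2·8 + 2 + 2 − 6 − 0)/2 = 14/2 = 7.
(Structurally: 1 ring(s) + 6 π bond(s) = 7.)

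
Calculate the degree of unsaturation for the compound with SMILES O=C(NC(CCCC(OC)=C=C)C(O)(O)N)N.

Molecular formula from the SMILES: C10H19N3O4.
DoU = (2C + 2 + N − H − X)/2 = (2·10 + 2 + 3 − 19 − 0)/2 = 6/2 = 3.
(Structurally: 0 ring(s) + 3 π bond(s) = 3.)

3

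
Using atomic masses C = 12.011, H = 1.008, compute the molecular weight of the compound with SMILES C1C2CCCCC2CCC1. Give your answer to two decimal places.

138.25

Molecular formula: C10H18.
M = 10×12.011 + 18×1.008 = 138.25 g/mol.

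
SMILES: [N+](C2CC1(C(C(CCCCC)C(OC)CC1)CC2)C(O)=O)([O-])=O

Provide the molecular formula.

Heavy atoms from the SMILES: 17 C, 1 N, 5 O.
Implicit hydrogens by atom environment:
  9 × C: 2 H each → 18
  4 × C: 1 H each → 4
  3 × O: no H
  2 × C: 3 H each → 6
  2 × C: no H
  1 × N (charge +1): no H
  1 × O: 1 H
  1 × O (charge -1): no H
  Total hydrogens = 29.
Molecular formula: C17H29NO5

C17H29NO5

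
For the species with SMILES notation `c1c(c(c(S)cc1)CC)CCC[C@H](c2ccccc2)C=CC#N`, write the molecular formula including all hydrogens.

C21H23NS

Heavy atoms from the SMILES: 21 C, 1 N, 1 S.
Implicit hydrogens by atom environment:
  8 × C (aromatic): 1 H each → 8
  4 × C: 2 H each → 8
  4 × C (aromatic): no H
  3 × C: 1 H each → 3
  1 × C: 3 H
  1 × C: no H
  1 × N: no H
  1 × S: 1 H
  Total hydrogens = 23.
Molecular formula: C21H23NS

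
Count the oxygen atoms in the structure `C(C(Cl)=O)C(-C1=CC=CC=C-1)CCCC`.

The symbol for oxygen appears 1 time in the SMILES.

1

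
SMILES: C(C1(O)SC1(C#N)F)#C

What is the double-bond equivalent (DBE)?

Molecular formula from the SMILES: C5H2FNOS.
DoU = (2C + 2 + N − H − X)/2 = (2·5 + 2 + 1 − 2 − 1)/2 = 10/2 = 5.
(Structurally: 1 ring(s) + 4 π bond(s) = 5.)

5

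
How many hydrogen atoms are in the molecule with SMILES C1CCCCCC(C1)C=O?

16

Hydrogens are implicit in SMILES; fill each atom to its normal valence:
  7 × C: 2 H each → 14
  2 × C: 1 H each → 2
  1 × O: no H
  Total hydrogens = 16.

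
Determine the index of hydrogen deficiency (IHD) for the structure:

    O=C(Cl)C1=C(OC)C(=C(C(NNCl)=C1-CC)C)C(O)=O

Molecular formula from the SMILES: C12H14Cl2N2O4.
DoU = (2C + 2 + N − H − X)/2 = (2·12 + 2 + 2 − 14 − 2)/2 = 12/2 = 6.
(Structurally: 1 ring(s) + 5 π bond(s) = 6.)

6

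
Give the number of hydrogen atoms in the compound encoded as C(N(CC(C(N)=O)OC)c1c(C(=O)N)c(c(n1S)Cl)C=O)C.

Hydrogens are implicit in SMILES; fill each atom to its normal valence:
  4 × C (aromatic): no H
  4 × O: no H
  2 × C: 3 H each → 6
  2 × C: 2 H each → 4
  2 × C: 1 H each → 2
  2 × C: no H
  2 × N: 2 H each → 4
  1 × Cl: no H
  1 × N (aromatic): no H
  1 × N: no H
  1 × S: 1 H
  Total hydrogens = 17.

17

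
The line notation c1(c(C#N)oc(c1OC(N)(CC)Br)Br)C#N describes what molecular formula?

C9H7Br2N3O2

Heavy atoms from the SMILES: 2 Br, 9 C, 3 N, 2 O.
Implicit hydrogens by atom environment:
  4 × C (aromatic): no H
  3 × C: no H
  2 × Br: no H
  2 × N: no H
  1 × C: 3 H
  1 × C: 2 H
  1 × N: 2 H
  1 × O (aromatic): no H
  1 × O: no H
  Total hydrogens = 7.
Molecular formula: C9H7Br2N3O2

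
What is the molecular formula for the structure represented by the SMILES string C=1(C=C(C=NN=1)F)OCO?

C5H5FN2O2

Heavy atoms from the SMILES: 5 C, 1 F, 2 N, 2 O.
Implicit hydrogens by atom environment:
  2 × C (aromatic): 1 H each → 2
  2 × C (aromatic): no H
  2 × N (aromatic): no H
  1 × C: 2 H
  1 × F: no H
  1 × O: 1 H
  1 × O: no H
  Total hydrogens = 5.
Molecular formula: C5H5FN2O2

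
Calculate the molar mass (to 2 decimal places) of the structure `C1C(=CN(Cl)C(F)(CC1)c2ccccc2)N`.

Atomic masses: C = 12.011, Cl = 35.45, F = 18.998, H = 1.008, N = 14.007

Molecular formula: C12H14ClFN2.
M = 12×12.011 + 1×35.45 + 1×18.998 + 14×1.008 + 2×14.007 = 240.71 g/mol.

240.71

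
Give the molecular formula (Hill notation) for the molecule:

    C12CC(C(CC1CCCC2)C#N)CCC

C14H23N

Heavy atoms from the SMILES: 14 C, 1 N.
Implicit hydrogens by atom environment:
  8 × C: 2 H each → 16
  4 × C: 1 H each → 4
  1 × C: 3 H
  1 × C: no H
  1 × N: no H
  Total hydrogens = 23.
Molecular formula: C14H23N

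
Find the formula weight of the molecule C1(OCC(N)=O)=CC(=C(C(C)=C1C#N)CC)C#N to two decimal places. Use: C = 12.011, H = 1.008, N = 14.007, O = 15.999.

Molecular formula: C13H13N3O2.
M = 13×12.011 + 13×1.008 + 3×14.007 + 2×15.999 = 243.27 g/mol.

243.27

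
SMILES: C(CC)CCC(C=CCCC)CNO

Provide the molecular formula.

Heavy atoms from the SMILES: 12 C, 1 N, 1 O.
Implicit hydrogens by atom environment:
  7 × C: 2 H each → 14
  3 × C: 1 H each → 3
  2 × C: 3 H each → 6
  1 × N: 1 H
  1 × O: 1 H
  Total hydrogens = 25.
Molecular formula: C12H25NO

C12H25NO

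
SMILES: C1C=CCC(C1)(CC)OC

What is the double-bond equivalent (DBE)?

Molecular formula from the SMILES: C9H16O.
DoU = (2C + 2 + N − H − X)/2 = (2·9 + 2 + 0 − 16 − 0)/2 = 4/2 = 2.
(Structurally: 1 ring(s) + 1 π bond(s) = 2.)

2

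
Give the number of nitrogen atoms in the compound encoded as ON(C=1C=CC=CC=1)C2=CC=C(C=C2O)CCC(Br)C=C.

1

The symbol for nitrogen appears 1 time in the SMILES.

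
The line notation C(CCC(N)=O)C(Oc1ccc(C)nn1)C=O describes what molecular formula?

Heavy atoms from the SMILES: 11 C, 3 N, 3 O.
Implicit hydrogens by atom environment:
  3 × C: 2 H each → 6
  3 × O: no H
  2 × C (aromatic): 1 H each → 2
  2 × C: 1 H each → 2
  2 × C (aromatic): no H
  2 × N (aromatic): no H
  1 × C: 3 H
  1 × C: no H
  1 × N: 2 H
  Total hydrogens = 15.
Molecular formula: C11H15N3O3

C11H15N3O3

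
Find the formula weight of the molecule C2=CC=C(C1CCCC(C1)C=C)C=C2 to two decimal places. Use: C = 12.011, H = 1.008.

186.30

Molecular formula: C14H18.
M = 14×12.011 + 18×1.008 = 186.30 g/mol.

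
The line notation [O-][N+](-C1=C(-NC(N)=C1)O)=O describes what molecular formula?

Heavy atoms from the SMILES: 4 C, 3 N, 3 O.
Implicit hydrogens by atom environment:
  3 × C (aromatic): no H
  1 × C (aromatic): 1 H
  1 × N: 2 H
  1 × N (aromatic): 1 H
  1 × N (charge +1): no H
  1 × O: 1 H
  1 × O: no H
  1 × O (charge -1): no H
  Total hydrogens = 5.
Molecular formula: C4H5N3O3

C4H5N3O3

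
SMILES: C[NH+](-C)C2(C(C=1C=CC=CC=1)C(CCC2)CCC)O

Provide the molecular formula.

C17H28NO+

Heavy atoms from the SMILES: 17 C, 1 N, 1 O.
Implicit hydrogens by atom environment:
  5 × C: 2 H each → 10
  5 × C (aromatic): 1 H each → 5
  3 × C: 3 H each → 9
  2 × C: 1 H each → 2
  1 × C: no H
  1 × C (aromatic): no H
  1 × N (charge +1): 1 H
  1 × O: 1 H
  Total hydrogens = 28.
Net charge +1.
Molecular formula: C17H28NO+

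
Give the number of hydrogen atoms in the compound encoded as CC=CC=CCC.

12

Hydrogens are implicit in SMILES; fill each atom to its normal valence:
  4 × C: 1 H each → 4
  2 × C: 3 H each → 6
  1 × C: 2 H
  Total hydrogens = 12.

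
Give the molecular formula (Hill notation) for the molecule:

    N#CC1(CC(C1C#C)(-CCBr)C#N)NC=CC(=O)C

C14H14BrN3O

Heavy atoms from the SMILES: 1 Br, 14 C, 3 N, 1 O.
Implicit hydrogens by atom environment:
  6 × C: no H
  4 × C: 1 H each → 4
  3 × C: 2 H each → 6
  2 × N: no H
  1 × Br: no H
  1 × C: 3 H
  1 × N: 1 H
  1 × O: no H
  Total hydrogens = 14.
Molecular formula: C14H14BrN3O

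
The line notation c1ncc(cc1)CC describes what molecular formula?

Heavy atoms from the SMILES: 7 C, 1 N.
Implicit hydrogens by atom environment:
  4 × C (aromatic): 1 H each → 4
  1 × C: 3 H
  1 × C: 2 H
  1 × C (aromatic): no H
  1 × N (aromatic): no H
  Total hydrogens = 9.
Molecular formula: C7H9N

C7H9N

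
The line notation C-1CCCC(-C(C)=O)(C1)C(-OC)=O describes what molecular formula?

C10H16O3

Heavy atoms from the SMILES: 10 C, 3 O.
Implicit hydrogens by atom environment:
  5 × C: 2 H each → 10
  3 × C: no H
  3 × O: no H
  2 × C: 3 H each → 6
  Total hydrogens = 16.
Molecular formula: C10H16O3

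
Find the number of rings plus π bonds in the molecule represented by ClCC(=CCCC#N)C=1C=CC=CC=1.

7

Molecular formula from the SMILES: C12H12ClN.
DoU = (2C + 2 + N − H − X)/2 = (2·12 + 2 + 1 − 12 − 1)/2 = 14/2 = 7.
(Structurally: 1 ring(s) + 6 π bond(s) = 7.)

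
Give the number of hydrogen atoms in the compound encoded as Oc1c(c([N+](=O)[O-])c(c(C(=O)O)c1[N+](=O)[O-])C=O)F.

3

Hydrogens are implicit in SMILES; fill each atom to its normal valence:
  6 × C (aromatic): no H
  4 × O: no H
  2 × N (charge +1): no H
  2 × O: 1 H each → 2
  2 × O (charge -1): no H
  1 × C: 1 H
  1 × C: no H
  1 × F: no H
  Total hydrogens = 3.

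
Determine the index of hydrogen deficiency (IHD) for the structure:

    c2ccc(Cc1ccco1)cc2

7

Molecular formula from the SMILES: C11H10O.
DoU = (2C + 2 + N − H − X)/2 = (2·11 + 2 + 0 − 10 − 0)/2 = 14/2 = 7.
(Structurally: 2 ring(s) + 5 π bond(s) = 7.)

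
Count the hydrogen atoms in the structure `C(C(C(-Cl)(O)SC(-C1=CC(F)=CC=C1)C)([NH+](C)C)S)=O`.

18

Hydrogens are implicit in SMILES; fill each atom to its normal valence:
  4 × C (aromatic): 1 H each → 4
  3 × C: 3 H each → 9
  2 × C: 1 H each → 2
  2 × C: no H
  2 × C (aromatic): no H
  1 × Cl: no H
  1 × F: no H
  1 × N (charge +1): 1 H
  1 × O: 1 H
  1 × O: no H
  1 × S: 1 H
  1 × S: no H
  Total hydrogens = 18.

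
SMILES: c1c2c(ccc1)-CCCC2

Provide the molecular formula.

C10H12

Heavy atoms from the SMILES: 10 C.
Implicit hydrogens by atom environment:
  4 × C: 2 H each → 8
  4 × C (aromatic): 1 H each → 4
  2 × C (aromatic): no H
  Total hydrogens = 12.
Molecular formula: C10H12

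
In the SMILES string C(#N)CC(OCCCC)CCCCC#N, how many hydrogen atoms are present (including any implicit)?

Hydrogens are implicit in SMILES; fill each atom to its normal valence:
  8 × C: 2 H each → 16
  2 × C: no H
  2 × N: no H
  1 × C: 3 H
  1 × C: 1 H
  1 × O: no H
  Total hydrogens = 20.

20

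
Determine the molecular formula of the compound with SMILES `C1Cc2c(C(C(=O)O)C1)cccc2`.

C11H12O2

Heavy atoms from the SMILES: 11 C, 2 O.
Implicit hydrogens by atom environment:
  4 × C (aromatic): 1 H each → 4
  3 × C: 2 H each → 6
  2 × C (aromatic): no H
  1 × C: 1 H
  1 × C: no H
  1 × O: 1 H
  1 × O: no H
  Total hydrogens = 12.
Molecular formula: C11H12O2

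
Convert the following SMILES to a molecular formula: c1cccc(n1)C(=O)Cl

Heavy atoms from the SMILES: 6 C, 1 Cl, 1 N, 1 O.
Implicit hydrogens by atom environment:
  4 × C (aromatic): 1 H each → 4
  1 × C (aromatic): no H
  1 × C: no H
  1 × Cl: no H
  1 × N (aromatic): no H
  1 × O: no H
  Total hydrogens = 4.
Molecular formula: C6H4ClNO

C6H4ClNO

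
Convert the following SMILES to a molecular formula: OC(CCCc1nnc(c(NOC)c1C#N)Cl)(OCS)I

C11H14ClIN4O3S

Heavy atoms from the SMILES: 11 C, 1 Cl, 1 I, 4 N, 3 O, 1 S.
Implicit hydrogens by atom environment:
  4 × C: 2 H each → 8
  4 × C (aromatic): no H
  2 × C: no H
  2 × N (aromatic): no H
  2 × O: no H
  1 × C: 3 H
  1 × Cl: no H
  1 × I: no H
  1 × N: 1 H
  1 × N: no H
  1 × O: 1 H
  1 × S: 1 H
  Total hydrogens = 14.
Molecular formula: C11H14ClIN4O3S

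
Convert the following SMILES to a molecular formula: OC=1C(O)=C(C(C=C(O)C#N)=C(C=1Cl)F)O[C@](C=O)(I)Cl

C11H5Cl2FINO5

Heavy atoms from the SMILES: 11 C, 2 Cl, 1 F, 1 I, 1 N, 5 O.
Implicit hydrogens by atom environment:
  6 × C (aromatic): no H
  3 × C: no H
  3 × O: 1 H each → 3
  2 × C: 1 H each → 2
  2 × Cl: no H
  2 × O: no H
  1 × F: no H
  1 × I: no H
  1 × N: no H
  Total hydrogens = 5.
Molecular formula: C11H5Cl2FINO5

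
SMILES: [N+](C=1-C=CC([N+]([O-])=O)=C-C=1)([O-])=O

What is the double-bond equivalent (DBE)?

6

Molecular formula from the SMILES: C6H4N2O4.
DoU = (2C + 2 + N − H − X)/2 = (2·6 + 2 + 2 − 4 − 0)/2 = 12/2 = 6.
(Structurally: 1 ring(s) + 5 π bond(s) = 6.)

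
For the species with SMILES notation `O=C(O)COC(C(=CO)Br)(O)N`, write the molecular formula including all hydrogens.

Heavy atoms from the SMILES: 1 Br, 5 C, 1 N, 5 O.
Implicit hydrogens by atom environment:
  3 × C: no H
  3 × O: 1 H each → 3
  2 × O: no H
  1 × Br: no H
  1 × C: 2 H
  1 × C: 1 H
  1 × N: 2 H
  Total hydrogens = 8.
Molecular formula: C5H8BrNO5

C5H8BrNO5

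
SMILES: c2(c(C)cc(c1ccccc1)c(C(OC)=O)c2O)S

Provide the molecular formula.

C15H14O3S

Heavy atoms from the SMILES: 15 C, 3 O, 1 S.
Implicit hydrogens by atom environment:
  6 × C (aromatic): 1 H each → 6
  6 × C (aromatic): no H
  2 × C: 3 H each → 6
  2 × O: no H
  1 × C: no H
  1 × O: 1 H
  1 × S: 1 H
  Total hydrogens = 14.
Molecular formula: C15H14O3S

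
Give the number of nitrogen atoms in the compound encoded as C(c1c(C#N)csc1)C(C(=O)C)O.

1

The symbol for nitrogen appears 1 time in the SMILES.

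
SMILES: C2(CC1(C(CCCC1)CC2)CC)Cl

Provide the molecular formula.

Heavy atoms from the SMILES: 12 C, 1 Cl.
Implicit hydrogens by atom environment:
  8 × C: 2 H each → 16
  2 × C: 1 H each → 2
  1 × C: 3 H
  1 × C: no H
  1 × Cl: no H
  Total hydrogens = 21.
Molecular formula: C12H21Cl

C12H21Cl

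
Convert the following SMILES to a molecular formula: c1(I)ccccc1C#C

C8H5I

Heavy atoms from the SMILES: 8 C, 1 I.
Implicit hydrogens by atom environment:
  4 × C (aromatic): 1 H each → 4
  2 × C (aromatic): no H
  1 × C: 1 H
  1 × C: no H
  1 × I: no H
  Total hydrogens = 5.
Molecular formula: C8H5I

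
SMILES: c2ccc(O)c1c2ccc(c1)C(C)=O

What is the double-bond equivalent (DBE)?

8

Molecular formula from the SMILES: C12H10O2.
DoU = (2C + 2 + N − H − X)/2 = (2·12 + 2 + 0 − 10 − 0)/2 = 16/2 = 8.
(Structurally: 2 ring(s) + 6 π bond(s) = 8.)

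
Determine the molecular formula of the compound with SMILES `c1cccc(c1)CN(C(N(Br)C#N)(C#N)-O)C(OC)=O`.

C12H11BrN4O3

Heavy atoms from the SMILES: 1 Br, 12 C, 4 N, 3 O.
Implicit hydrogens by atom environment:
  5 × C (aromatic): 1 H each → 5
  4 × C: no H
  4 × N: no H
  2 × O: no H
  1 × Br: no H
  1 × C: 3 H
  1 × C: 2 H
  1 × C (aromatic): no H
  1 × O: 1 H
  Total hydrogens = 11.
Molecular formula: C12H11BrN4O3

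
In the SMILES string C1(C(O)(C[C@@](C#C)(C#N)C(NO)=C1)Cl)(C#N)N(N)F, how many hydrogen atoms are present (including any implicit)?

9

Hydrogens are implicit in SMILES; fill each atom to its normal valence:
  7 × C: no H
  3 × N: no H
  2 × C: 1 H each → 2
  2 × O: 1 H each → 2
  1 × C: 2 H
  1 × Cl: no H
  1 × F: no H
  1 × N: 2 H
  1 × N: 1 H
  Total hydrogens = 9.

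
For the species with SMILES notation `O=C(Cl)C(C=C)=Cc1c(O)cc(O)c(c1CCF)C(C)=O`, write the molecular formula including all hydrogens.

Heavy atoms from the SMILES: 15 C, 1 Cl, 1 F, 4 O.
Implicit hydrogens by atom environment:
  5 × C (aromatic): no H
  3 × C: 2 H each → 6
  3 × C: no H
  2 × C: 1 H each → 2
  2 × O: 1 H each → 2
  2 × O: no H
  1 × C: 3 H
  1 × C (aromatic): 1 H
  1 × Cl: no H
  1 × F: no H
  Total hydrogens = 14.
Molecular formula: C15H14ClFO4

C15H14ClFO4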